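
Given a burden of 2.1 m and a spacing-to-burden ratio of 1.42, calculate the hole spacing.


2.982 m

Spacing = burden * ratio
= 2.1 * 1.42
= 2.982 m


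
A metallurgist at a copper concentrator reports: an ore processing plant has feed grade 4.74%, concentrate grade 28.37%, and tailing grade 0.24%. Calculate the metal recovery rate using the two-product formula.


Using the two-product formula:
R = 100 * c * (f - t) / (f * (c - t))
Numerator = 100 * 28.37 * (4.74 - 0.24)
= 100 * 28.37 * 4.5
= 12766.5
Denominator = 4.74 * (28.37 - 0.24)
= 4.74 * 28.13
= 133.3362
R = 12766.5 / 133.3362
= 95.7467%

95.7467%


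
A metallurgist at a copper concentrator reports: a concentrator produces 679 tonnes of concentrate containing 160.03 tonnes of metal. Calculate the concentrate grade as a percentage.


Grade = (metal in concentrate / concentrate mass) * 100
= (160.03 / 679) * 100
= 0.2356848306 * 100
= 23.5685%

23.5685%


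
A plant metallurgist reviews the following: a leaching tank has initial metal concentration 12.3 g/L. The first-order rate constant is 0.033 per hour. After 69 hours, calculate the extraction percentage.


Compute the exponent:
-k * t = -0.033 * 69 = -2.277
Remaining concentration:
C = 12.3 * exp(-2.277)
= 12.3 * 0.1025915201
= 1.261875697 g/L
Extracted = 12.3 - 1.261875697 = 11.0381243 g/L
Extraction % = 11.0381243 / 12.3 * 100
= 89.7408%

89.7408%


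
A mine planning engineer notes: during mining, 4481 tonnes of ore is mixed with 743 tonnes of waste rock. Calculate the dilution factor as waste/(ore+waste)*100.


14.2228%

Total material = ore + waste
= 4481 + 743 = 5224 tonnes
Dilution = waste / total * 100
= 743 / 5224 * 100
= 0.1422281776 * 100
= 14.2228%


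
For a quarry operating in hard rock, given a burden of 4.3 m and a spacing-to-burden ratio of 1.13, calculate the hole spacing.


Spacing = burden * ratio
= 4.3 * 1.13
= 4.859 m

4.859 m


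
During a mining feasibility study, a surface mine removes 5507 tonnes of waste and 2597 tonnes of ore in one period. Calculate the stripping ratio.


2.1205

Stripping ratio = waste tonnage / ore tonnage
= 5507 / 2597
= 2.1205


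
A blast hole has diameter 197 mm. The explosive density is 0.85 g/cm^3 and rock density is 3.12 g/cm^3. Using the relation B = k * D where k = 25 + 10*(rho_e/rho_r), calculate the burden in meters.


First, compute k:
rho_e / rho_r = 0.85 / 3.12 = 0.2724358974
k = 25 + 10 * 0.2724358974 = 27.72435897
Then, compute burden:
B = k * D / 1000 = 27.72435897 * 197 / 1000
= 5461.698718 / 1000
= 5.4617 m

5.4617 m


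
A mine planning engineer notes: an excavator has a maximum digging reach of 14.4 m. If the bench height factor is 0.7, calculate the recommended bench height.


Bench height = reach * factor
= 14.4 * 0.7
= 10.08 m

10.08 m


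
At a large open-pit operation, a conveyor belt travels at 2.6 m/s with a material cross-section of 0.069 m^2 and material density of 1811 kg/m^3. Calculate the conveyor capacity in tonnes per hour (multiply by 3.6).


Volumetric flow = speed * area
= 2.6 * 0.069 = 0.1794 m^3/s
Mass flow = volumetric * density
= 0.1794 * 1811 = 324.8934 kg/s
Convert to t/h: multiply by 3.6
Capacity = 324.8934 * 3.6
= 1169.6162 t/h

1169.6162 t/h


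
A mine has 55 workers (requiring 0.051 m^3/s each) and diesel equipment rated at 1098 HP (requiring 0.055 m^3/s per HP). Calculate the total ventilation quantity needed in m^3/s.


63.195 m^3/s

Airflow for workers:
Q_people = 55 * 0.051 = 2.805 m^3/s
Airflow for diesel equipment:
Q_diesel = 1098 * 0.055 = 60.39 m^3/s
Total ventilation:
Q_total = 2.805 + 60.39
= 63.195 m^3/s


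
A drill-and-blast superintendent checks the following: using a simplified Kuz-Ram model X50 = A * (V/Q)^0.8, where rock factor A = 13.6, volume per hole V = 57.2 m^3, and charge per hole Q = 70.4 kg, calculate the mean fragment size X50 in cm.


11.5185 cm

Compute V/Q:
V/Q = 57.2 / 70.4 = 0.8125
Raise to the power 0.8:
(V/Q)^0.8 = 0.8125^0.8 = 0.8469518007
Multiply by A:
X50 = 13.6 * 0.8469518007
= 11.5185 cm


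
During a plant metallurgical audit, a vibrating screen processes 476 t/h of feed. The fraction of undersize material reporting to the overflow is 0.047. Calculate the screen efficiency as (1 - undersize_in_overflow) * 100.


95.3%

Screen efficiency = (1 - fraction of undersize in overflow) * 100
= (1 - 0.047) * 100
= 0.953 * 100
= 95.3%


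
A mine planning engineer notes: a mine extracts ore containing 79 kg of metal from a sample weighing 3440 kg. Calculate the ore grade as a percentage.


Ore grade = (metal mass / ore mass) * 100
= (79 / 3440) * 100
= 0.02296511628 * 100
= 2.2965%

2.2965%


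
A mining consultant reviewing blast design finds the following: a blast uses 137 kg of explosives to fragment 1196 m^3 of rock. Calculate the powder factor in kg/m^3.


0.1145 kg/m^3

Powder factor = explosive mass / rock volume
= 137 / 1196
= 0.1145 kg/m^3


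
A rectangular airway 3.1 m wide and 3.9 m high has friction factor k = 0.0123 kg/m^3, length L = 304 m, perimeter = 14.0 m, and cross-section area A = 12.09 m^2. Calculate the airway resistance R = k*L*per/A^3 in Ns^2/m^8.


Compute the numerator:
k * L * per = 0.0123 * 304 * 14.0
= 52.3488
Compute the denominator:
A^3 = 12.09^3 = 1767.172329
Resistance:
R = 52.3488 / 1767.172329
= 0.0296 Ns^2/m^8

0.0296 Ns^2/m^8


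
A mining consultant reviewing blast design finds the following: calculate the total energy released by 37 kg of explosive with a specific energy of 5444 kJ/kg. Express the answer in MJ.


Energy = mass * specific_energy / 1000
= 37 * 5444 / 1000
= 201428 / 1000
= 201.428 MJ

201.428 MJ


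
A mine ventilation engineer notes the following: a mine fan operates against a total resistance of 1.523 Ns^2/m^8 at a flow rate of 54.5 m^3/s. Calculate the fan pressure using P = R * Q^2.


Compute Q^2:
Q^2 = 54.5^2 = 2970.25
Compute pressure:
P = R * Q^2 = 1.523 * 2970.25
= 4523.6908 Pa

4523.6908 Pa


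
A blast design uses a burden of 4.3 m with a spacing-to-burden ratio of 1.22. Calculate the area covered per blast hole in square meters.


22.5578 m^2

First, find the spacing:
Spacing = burden * ratio = 4.3 * 1.22
= 5.246 m
Then, calculate the area:
Area = burden * spacing = 4.3 * 5.246
= 22.5578 m^2


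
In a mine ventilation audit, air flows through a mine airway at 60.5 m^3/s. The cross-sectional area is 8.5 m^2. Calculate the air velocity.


Velocity = flow rate / cross-sectional area
= 60.5 / 8.5
= 7.1176 m/s

7.1176 m/s


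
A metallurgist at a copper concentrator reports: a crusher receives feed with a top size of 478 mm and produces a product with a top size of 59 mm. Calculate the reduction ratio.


Reduction ratio = feed size / product size
= 478 / 59
= 8.1017

8.1017


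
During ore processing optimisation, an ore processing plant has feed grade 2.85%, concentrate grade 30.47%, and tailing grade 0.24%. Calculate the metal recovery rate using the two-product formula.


92.306%

Using the two-product formula:
R = 100 * c * (f - t) / (f * (c - t))
Numerator = 100 * 30.47 * (2.85 - 0.24)
= 100 * 30.47 * 2.61
= 7952.67
Denominator = 2.85 * (30.47 - 0.24)
= 2.85 * 30.23
= 86.1555
R = 7952.67 / 86.1555
= 92.306%


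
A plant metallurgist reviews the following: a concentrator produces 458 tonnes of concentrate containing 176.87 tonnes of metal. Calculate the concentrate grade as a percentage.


38.6179%

Grade = (metal in concentrate / concentrate mass) * 100
= (176.87 / 458) * 100
= 0.3861790393 * 100
= 38.6179%


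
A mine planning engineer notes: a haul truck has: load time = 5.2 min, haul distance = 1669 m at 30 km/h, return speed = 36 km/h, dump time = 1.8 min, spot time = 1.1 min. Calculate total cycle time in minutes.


14.2197 min

Convert haul speed to m/min: 30 * 1000/60 = 500 m/min
Haul time = 1669 / 500 = 3.338 min
Convert return speed to m/min: 36 * 1000/60 = 600 m/min
Return time = 1669 / 600 = 2.781666667 min
Total cycle time:
= 5.2 + 3.338 + 1.8 + 2.781666667 + 1.1
= 14.2197 min


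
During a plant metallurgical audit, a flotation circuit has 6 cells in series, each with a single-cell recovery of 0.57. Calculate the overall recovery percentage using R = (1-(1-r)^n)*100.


99.3679%

Complement of single-cell recovery:
1 - r = 1 - 0.57 = 0.43
Raise to power n:
(1 - r)^6 = 0.43^6 = 0.006321363049
Overall recovery:
R = (1 - 0.006321363049) * 100
= 99.3679%


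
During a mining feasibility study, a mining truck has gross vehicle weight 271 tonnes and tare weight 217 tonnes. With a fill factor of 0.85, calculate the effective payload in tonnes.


45.9 tonnes

Maximum payload = gross - tare
= 271 - 217 = 54 tonnes
Effective payload = max payload * fill factor
= 54 * 0.85
= 45.9 tonnes


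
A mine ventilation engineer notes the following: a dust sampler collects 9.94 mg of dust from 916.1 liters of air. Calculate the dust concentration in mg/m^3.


10.8503 mg/m^3

Convert liters to m^3: 1 m^3 = 1000 L
Concentration = mass / volume * 1000
= 9.94 / 916.1 * 1000
= 0.01085034385 * 1000
= 10.8503 mg/m^3


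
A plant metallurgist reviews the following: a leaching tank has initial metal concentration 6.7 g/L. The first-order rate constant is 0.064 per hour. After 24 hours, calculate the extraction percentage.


78.476%

Compute the exponent:
-k * t = -0.064 * 24 = -1.536
Remaining concentration:
C = 6.7 * exp(-1.536)
= 6.7 * 0.2152403432
= 1.442110299 g/L
Extracted = 6.7 - 1.442110299 = 5.257889701 g/L
Extraction % = 5.257889701 / 6.7 * 100
= 78.476%


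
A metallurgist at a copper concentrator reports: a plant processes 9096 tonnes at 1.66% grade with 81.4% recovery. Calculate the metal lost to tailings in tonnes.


28.0848 tonnes

Total metal in feed:
= 9096 * 1.66 / 100 = 150.9936 tonnes
Metal recovered:
= 150.9936 * 81.4 / 100 = 122.9087904 tonnes
Metal lost to tailings:
= 150.9936 - 122.9087904
= 28.0848 tonnes


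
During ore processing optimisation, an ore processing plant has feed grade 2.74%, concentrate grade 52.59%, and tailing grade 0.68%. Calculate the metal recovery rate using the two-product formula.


Using the two-product formula:
R = 100 * c * (f - t) / (f * (c - t))
Numerator = 100 * 52.59 * (2.74 - 0.68)
= 100 * 52.59 * 2.06
= 10833.54
Denominator = 2.74 * (52.59 - 0.68)
= 2.74 * 51.91
= 142.2334
R = 10833.54 / 142.2334
= 76.1673%

76.1673%


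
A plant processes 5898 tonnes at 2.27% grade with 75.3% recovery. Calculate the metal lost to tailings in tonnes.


Total metal in feed:
= 5898 * 2.27 / 100 = 133.8846 tonnes
Metal recovered:
= 133.8846 * 75.3 / 100 = 100.8151038 tonnes
Metal lost to tailings:
= 133.8846 - 100.8151038
= 33.0695 tonnes

33.0695 tonnes


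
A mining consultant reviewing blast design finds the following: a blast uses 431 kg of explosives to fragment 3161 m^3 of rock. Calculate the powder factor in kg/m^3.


Powder factor = explosive mass / rock volume
= 431 / 3161
= 0.1363 kg/m^3

0.1363 kg/m^3


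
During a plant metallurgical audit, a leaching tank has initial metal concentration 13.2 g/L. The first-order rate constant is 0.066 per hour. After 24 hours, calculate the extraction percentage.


79.4847%

Compute the exponent:
-k * t = -0.066 * 24 = -1.584
Remaining concentration:
C = 13.2 * exp(-1.584)
= 13.2 * 0.2051528434
= 2.708017533 g/L
Extracted = 13.2 - 2.708017533 = 10.49198247 g/L
Extraction % = 10.49198247 / 13.2 * 100
= 79.4847%


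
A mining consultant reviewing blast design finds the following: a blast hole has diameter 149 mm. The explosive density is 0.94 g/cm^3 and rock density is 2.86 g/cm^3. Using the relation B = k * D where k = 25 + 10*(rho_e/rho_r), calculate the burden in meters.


First, compute k:
rho_e / rho_r = 0.94 / 2.86 = 0.3286713287
k = 25 + 10 * 0.3286713287 = 28.28671329
Then, compute burden:
B = k * D / 1000 = 28.28671329 * 149 / 1000
= 4214.72028 / 1000
= 4.2147 m

4.2147 m


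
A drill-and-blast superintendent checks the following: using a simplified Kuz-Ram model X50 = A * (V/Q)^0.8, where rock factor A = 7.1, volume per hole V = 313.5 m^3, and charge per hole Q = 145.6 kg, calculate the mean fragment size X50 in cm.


13.1135 cm

Compute V/Q:
V/Q = 313.5 / 145.6 = 2.153159341
Raise to the power 0.8:
(V/Q)^0.8 = 2.153159341^0.8 = 1.846974656
Multiply by A:
X50 = 7.1 * 1.846974656
= 13.1135 cm


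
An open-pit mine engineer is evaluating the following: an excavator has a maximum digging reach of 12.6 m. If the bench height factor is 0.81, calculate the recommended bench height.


Bench height = reach * factor
= 12.6 * 0.81
= 10.206 m

10.206 m


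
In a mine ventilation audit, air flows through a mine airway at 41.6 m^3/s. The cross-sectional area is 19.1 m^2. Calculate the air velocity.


2.178 m/s

Velocity = flow rate / cross-sectional area
= 41.6 / 19.1
= 2.178 m/s


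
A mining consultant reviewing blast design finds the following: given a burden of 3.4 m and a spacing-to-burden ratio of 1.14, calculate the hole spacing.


Spacing = burden * ratio
= 3.4 * 1.14
= 3.876 m

3.876 m


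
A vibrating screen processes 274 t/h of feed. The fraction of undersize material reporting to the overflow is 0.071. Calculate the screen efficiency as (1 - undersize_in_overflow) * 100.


92.9%

Screen efficiency = (1 - fraction of undersize in overflow) * 100
= (1 - 0.071) * 100
= 0.929 * 100
= 92.9%


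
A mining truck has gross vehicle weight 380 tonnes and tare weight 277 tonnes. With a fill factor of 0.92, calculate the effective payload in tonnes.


Maximum payload = gross - tare
= 380 - 277 = 103 tonnes
Effective payload = max payload * fill factor
= 103 * 0.92
= 94.76 tonnes

94.76 tonnes


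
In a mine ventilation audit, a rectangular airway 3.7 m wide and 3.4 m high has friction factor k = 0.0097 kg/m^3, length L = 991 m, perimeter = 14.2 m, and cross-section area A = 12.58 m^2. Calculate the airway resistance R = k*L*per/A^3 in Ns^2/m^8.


Compute the numerator:
k * L * per = 0.0097 * 991 * 14.2
= 136.50034
Compute the denominator:
A^3 = 12.58^3 = 1990.865512
Resistance:
R = 136.50034 / 1990.865512
= 0.0686 Ns^2/m^8

0.0686 Ns^2/m^8


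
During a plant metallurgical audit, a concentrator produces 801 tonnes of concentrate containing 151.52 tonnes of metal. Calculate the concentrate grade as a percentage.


18.9164%

Grade = (metal in concentrate / concentrate mass) * 100
= (151.52 / 801) * 100
= 0.1891635456 * 100
= 18.9164%


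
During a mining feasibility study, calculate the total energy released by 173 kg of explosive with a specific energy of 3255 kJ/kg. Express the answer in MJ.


563.115 MJ

Energy = mass * specific_energy / 1000
= 173 * 3255 / 1000
= 563115 / 1000
= 563.115 MJ


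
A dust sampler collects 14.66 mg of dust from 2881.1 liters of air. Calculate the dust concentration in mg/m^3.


5.0883 mg/m^3

Convert liters to m^3: 1 m^3 = 1000 L
Concentration = mass / volume * 1000
= 14.66 / 2881.1 * 1000
= 0.005088334317 * 1000
= 5.0883 mg/m^3


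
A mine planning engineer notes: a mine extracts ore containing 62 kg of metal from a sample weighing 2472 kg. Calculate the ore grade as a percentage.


2.5081%

Ore grade = (metal mass / ore mass) * 100
= (62 / 2472) * 100
= 0.02508090615 * 100
= 2.5081%


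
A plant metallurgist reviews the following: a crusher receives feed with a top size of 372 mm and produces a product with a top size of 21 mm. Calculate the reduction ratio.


Reduction ratio = feed size / product size
= 372 / 21
= 17.7143

17.7143


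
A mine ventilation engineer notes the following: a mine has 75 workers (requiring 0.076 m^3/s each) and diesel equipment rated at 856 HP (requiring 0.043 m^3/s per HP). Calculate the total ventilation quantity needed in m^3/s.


42.508 m^3/s

Airflow for workers:
Q_people = 75 * 0.076 = 5.7 m^3/s
Airflow for diesel equipment:
Q_diesel = 856 * 0.043 = 36.808 m^3/s
Total ventilation:
Q_total = 5.7 + 36.808
= 42.508 m^3/s


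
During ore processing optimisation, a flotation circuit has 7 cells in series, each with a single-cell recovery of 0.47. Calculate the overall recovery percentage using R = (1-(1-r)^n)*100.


Complement of single-cell recovery:
1 - r = 1 - 0.47 = 0.53
Raise to power n:
(1 - r)^7 = 0.53^7 = 0.0117471114
Overall recovery:
R = (1 - 0.0117471114) * 100
= 98.8253%

98.8253%


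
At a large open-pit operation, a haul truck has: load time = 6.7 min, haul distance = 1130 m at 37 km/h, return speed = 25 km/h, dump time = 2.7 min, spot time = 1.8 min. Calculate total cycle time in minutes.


15.7444 min

Convert haul speed to m/min: 37 * 1000/60 = 616.6666667 m/min
Haul time = 1130 / 616.6666667 = 1.832432432 min
Convert return speed to m/min: 25 * 1000/60 = 416.6666667 m/min
Return time = 1130 / 416.6666667 = 2.712 min
Total cycle time:
= 6.7 + 1.832432432 + 2.7 + 2.712 + 1.8
= 15.7444 min


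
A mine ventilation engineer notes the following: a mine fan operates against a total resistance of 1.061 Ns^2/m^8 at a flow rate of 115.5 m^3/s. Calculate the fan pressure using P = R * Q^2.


Compute Q^2:
Q^2 = 115.5^2 = 13340.25
Compute pressure:
P = R * Q^2 = 1.061 * 13340.25
= 14154.0053 Pa

14154.0053 Pa


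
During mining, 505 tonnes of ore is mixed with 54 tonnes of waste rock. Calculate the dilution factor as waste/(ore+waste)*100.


9.6601%

Total material = ore + waste
= 505 + 54 = 559 tonnes
Dilution = waste / total * 100
= 54 / 559 * 100
= 0.09660107335 * 100
= 9.6601%


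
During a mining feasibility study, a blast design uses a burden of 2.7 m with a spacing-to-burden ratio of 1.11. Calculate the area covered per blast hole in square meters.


8.0919 m^2

First, find the spacing:
Spacing = burden * ratio = 2.7 * 1.11
= 2.997 m
Then, calculate the area:
Area = burden * spacing = 2.7 * 2.997
= 8.0919 m^2


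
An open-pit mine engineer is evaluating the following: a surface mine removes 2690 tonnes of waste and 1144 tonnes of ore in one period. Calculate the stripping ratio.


Stripping ratio = waste tonnage / ore tonnage
= 2690 / 1144
= 2.3514

2.3514


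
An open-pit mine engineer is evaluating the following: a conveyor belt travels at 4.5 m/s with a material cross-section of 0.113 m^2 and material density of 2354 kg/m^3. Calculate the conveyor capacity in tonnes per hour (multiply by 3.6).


Volumetric flow = speed * area
= 4.5 * 0.113 = 0.5085 m^3/s
Mass flow = volumetric * density
= 0.5085 * 2354 = 1197.009 kg/s
Convert to t/h: multiply by 3.6
Capacity = 1197.009 * 3.6
= 4309.2324 t/h

4309.2324 t/h


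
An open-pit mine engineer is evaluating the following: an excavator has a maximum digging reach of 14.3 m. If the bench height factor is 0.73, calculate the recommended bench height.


Bench height = reach * factor
= 14.3 * 0.73
= 10.439 m

10.439 m


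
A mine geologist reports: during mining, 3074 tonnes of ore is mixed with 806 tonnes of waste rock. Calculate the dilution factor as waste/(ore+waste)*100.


20.7732%

Total material = ore + waste
= 3074 + 806 = 3880 tonnes
Dilution = waste / total * 100
= 806 / 3880 * 100
= 0.2077319588 * 100
= 20.7732%


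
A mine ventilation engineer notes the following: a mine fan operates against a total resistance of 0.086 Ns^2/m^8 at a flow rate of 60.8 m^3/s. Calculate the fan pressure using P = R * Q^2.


317.911 Pa

Compute Q^2:
Q^2 = 60.8^2 = 3696.64
Compute pressure:
P = R * Q^2 = 0.086 * 3696.64
= 317.911 Pa


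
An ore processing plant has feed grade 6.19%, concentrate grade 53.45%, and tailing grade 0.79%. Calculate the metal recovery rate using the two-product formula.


Using the two-product formula:
R = 100 * c * (f - t) / (f * (c - t))
Numerator = 100 * 53.45 * (6.19 - 0.79)
= 100 * 53.45 * 5.4
= 28863.0
Denominator = 6.19 * (53.45 - 0.79)
= 6.19 * 52.66
= 325.9654
R = 28863.0 / 325.9654
= 88.5462%

88.5462%


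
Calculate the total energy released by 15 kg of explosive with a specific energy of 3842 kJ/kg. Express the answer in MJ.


Energy = mass * specific_energy / 1000
= 15 * 3842 / 1000
= 57630 / 1000
= 57.63 MJ

57.63 MJ


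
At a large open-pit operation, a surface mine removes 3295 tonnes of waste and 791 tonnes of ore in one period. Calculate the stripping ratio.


Stripping ratio = waste tonnage / ore tonnage
= 3295 / 791
= 4.1656

4.1656


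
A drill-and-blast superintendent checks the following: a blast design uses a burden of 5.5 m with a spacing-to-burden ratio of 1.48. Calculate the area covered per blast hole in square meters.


44.77 m^2

First, find the spacing:
Spacing = burden * ratio = 5.5 * 1.48
= 8.14 m
Then, calculate the area:
Area = burden * spacing = 5.5 * 8.14
= 44.77 m^2


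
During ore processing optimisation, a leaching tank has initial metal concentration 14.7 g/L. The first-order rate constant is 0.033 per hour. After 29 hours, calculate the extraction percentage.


61.5957%

Compute the exponent:
-k * t = -0.033 * 29 = -0.957
Remaining concentration:
C = 14.7 * exp(-0.957)
= 14.7 * 0.3840432894
= 5.645436354 g/L
Extracted = 14.7 - 5.645436354 = 9.054563646 g/L
Extraction % = 9.054563646 / 14.7 * 100
= 61.5957%


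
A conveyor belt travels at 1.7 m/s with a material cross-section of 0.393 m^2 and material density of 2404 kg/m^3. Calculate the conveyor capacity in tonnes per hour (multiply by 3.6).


Volumetric flow = speed * area
= 1.7 * 0.393 = 0.6681 m^3/s
Mass flow = volumetric * density
= 0.6681 * 2404 = 1606.1124 kg/s
Convert to t/h: multiply by 3.6
Capacity = 1606.1124 * 3.6
= 5782.0046 t/h

5782.0046 t/h


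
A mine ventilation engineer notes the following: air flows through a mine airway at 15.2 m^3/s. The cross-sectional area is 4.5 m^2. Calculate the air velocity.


3.3778 m/s

Velocity = flow rate / cross-sectional area
= 15.2 / 4.5
= 3.3778 m/s


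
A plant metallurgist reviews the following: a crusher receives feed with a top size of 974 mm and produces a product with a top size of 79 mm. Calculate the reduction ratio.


Reduction ratio = feed size / product size
= 974 / 79
= 12.3291

12.3291


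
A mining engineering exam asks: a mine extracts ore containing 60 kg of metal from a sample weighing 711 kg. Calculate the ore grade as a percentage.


8.4388%

Ore grade = (metal mass / ore mass) * 100
= (60 / 711) * 100
= 0.08438818565 * 100
= 8.4388%


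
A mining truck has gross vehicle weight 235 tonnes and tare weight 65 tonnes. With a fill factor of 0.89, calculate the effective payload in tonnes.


Maximum payload = gross - tare
= 235 - 65 = 170 tonnes
Effective payload = max payload * fill factor
= 170 * 0.89
= 151.3 tonnes

151.3 tonnes


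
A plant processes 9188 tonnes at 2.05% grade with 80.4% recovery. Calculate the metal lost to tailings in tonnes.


Total metal in feed:
= 9188 * 2.05 / 100 = 188.354 tonnes
Metal recovered:
= 188.354 * 80.4 / 100 = 151.436616 tonnes
Metal lost to tailings:
= 188.354 - 151.436616
= 36.9174 tonnes

36.9174 tonnes


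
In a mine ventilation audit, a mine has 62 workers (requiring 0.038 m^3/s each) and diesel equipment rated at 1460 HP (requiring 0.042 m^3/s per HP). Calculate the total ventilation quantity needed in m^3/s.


Airflow for workers:
Q_people = 62 * 0.038 = 2.356 m^3/s
Airflow for diesel equipment:
Q_diesel = 1460 * 0.042 = 61.32 m^3/s
Total ventilation:
Q_total = 2.356 + 61.32
= 63.676 m^3/s

63.676 m^3/s


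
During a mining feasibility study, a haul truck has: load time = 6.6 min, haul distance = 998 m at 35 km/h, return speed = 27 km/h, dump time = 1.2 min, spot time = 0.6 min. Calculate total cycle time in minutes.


Convert haul speed to m/min: 35 * 1000/60 = 583.3333333 m/min
Haul time = 998 / 583.3333333 = 1.710857143 min
Convert return speed to m/min: 27 * 1000/60 = 450 m/min
Return time = 998 / 450 = 2.217777778 min
Total cycle time:
= 6.6 + 1.710857143 + 1.2 + 2.217777778 + 0.6
= 12.3286 min

12.3286 min


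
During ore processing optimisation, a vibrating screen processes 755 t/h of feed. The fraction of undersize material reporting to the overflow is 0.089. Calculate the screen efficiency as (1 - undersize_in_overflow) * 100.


Screen efficiency = (1 - fraction of undersize in overflow) * 100
= (1 - 0.089) * 100
= 0.911 * 100
= 91.1%

91.1%


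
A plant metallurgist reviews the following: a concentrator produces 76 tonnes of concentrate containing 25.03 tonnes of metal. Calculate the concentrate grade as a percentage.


32.9342%

Grade = (metal in concentrate / concentrate mass) * 100
= (25.03 / 76) * 100
= 0.3293421053 * 100
= 32.9342%


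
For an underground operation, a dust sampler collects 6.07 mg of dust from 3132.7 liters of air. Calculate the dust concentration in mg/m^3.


Convert liters to m^3: 1 m^3 = 1000 L
Concentration = mass / volume * 1000
= 6.07 / 3132.7 * 1000
= 0.00193762569 * 1000
= 1.9376 mg/m^3

1.9376 mg/m^3


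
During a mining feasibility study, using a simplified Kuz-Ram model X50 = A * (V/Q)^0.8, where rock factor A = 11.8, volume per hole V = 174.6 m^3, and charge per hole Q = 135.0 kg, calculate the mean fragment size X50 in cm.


14.4961 cm

Compute V/Q:
V/Q = 174.6 / 135.0 = 1.293333333
Raise to the power 0.8:
(V/Q)^0.8 = 1.293333333^0.8 = 1.22848081
Multiply by A:
X50 = 11.8 * 1.22848081
= 14.4961 cm


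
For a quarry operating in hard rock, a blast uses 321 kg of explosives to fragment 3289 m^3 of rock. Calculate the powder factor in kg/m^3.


0.0976 kg/m^3

Powder factor = explosive mass / rock volume
= 321 / 3289
= 0.0976 kg/m^3


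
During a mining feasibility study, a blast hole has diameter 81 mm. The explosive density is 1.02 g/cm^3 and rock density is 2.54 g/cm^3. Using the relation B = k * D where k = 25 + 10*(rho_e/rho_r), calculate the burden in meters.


2.3503 m

First, compute k:
rho_e / rho_r = 1.02 / 2.54 = 0.4015748031
k = 25 + 10 * 0.4015748031 = 29.01574803
Then, compute burden:
B = k * D / 1000 = 29.01574803 * 81 / 1000
= 2350.275591 / 1000
= 2.3503 m


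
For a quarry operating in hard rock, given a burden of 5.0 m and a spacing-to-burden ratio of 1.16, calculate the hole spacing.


Spacing = burden * ratio
= 5.0 * 1.16
= 5.8 m

5.8 m


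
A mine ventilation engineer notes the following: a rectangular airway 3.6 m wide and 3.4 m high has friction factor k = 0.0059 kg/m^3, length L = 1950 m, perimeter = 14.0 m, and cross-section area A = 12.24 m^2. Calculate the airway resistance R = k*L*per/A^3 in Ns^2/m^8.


Compute the numerator:
k * L * per = 0.0059 * 1950 * 14.0
= 161.07
Compute the denominator:
A^3 = 12.24^3 = 1833.767424
Resistance:
R = 161.07 / 1833.767424
= 0.0878 Ns^2/m^8

0.0878 Ns^2/m^8


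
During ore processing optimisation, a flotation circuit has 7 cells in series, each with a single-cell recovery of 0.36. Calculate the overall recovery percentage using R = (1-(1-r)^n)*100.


95.602%

Complement of single-cell recovery:
1 - r = 1 - 0.36 = 0.64
Raise to power n:
(1 - r)^7 = 0.64^7 = 0.04398046511
Overall recovery:
R = (1 - 0.04398046511) * 100
= 95.602%


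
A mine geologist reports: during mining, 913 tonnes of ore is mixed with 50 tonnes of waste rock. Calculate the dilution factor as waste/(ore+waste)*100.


Total material = ore + waste
= 913 + 50 = 963 tonnes
Dilution = waste / total * 100
= 50 / 963 * 100
= 0.05192107996 * 100
= 5.1921%

5.1921%


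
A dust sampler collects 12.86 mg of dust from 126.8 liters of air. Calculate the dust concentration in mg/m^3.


Convert liters to m^3: 1 m^3 = 1000 L
Concentration = mass / volume * 1000
= 12.86 / 126.8 * 1000
= 0.1014195584 * 1000
= 101.4196 mg/m^3

101.4196 mg/m^3


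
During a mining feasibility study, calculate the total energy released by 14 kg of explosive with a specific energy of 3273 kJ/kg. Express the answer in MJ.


45.822 MJ

Energy = mass * specific_energy / 1000
= 14 * 3273 / 1000
= 45822 / 1000
= 45.822 MJ


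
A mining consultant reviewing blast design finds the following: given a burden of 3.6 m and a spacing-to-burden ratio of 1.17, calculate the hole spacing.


Spacing = burden * ratio
= 3.6 * 1.17
= 4.212 m

4.212 m


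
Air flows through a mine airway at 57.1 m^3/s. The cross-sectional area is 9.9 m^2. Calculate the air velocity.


5.7677 m/s

Velocity = flow rate / cross-sectional area
= 57.1 / 9.9
= 5.7677 m/s


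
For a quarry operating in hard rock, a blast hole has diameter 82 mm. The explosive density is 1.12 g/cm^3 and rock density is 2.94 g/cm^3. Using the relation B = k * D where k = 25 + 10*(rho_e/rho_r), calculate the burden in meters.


First, compute k:
rho_e / rho_r = 1.12 / 2.94 = 0.380952381
k = 25 + 10 * 0.380952381 = 28.80952381
Then, compute burden:
B = k * D / 1000 = 28.80952381 * 82 / 1000
= 2362.380952 / 1000
= 2.3624 m

2.3624 m


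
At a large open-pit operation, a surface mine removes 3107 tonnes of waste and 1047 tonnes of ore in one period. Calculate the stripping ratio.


Stripping ratio = waste tonnage / ore tonnage
= 3107 / 1047
= 2.9675

2.9675


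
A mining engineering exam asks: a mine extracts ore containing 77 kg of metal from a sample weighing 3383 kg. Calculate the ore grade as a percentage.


Ore grade = (metal mass / ore mass) * 100
= (77 / 3383) * 100
= 0.02276086314 * 100
= 2.2761%

2.2761%


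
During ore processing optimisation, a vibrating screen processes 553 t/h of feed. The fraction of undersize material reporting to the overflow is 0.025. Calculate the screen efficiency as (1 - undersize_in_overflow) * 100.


Screen efficiency = (1 - fraction of undersize in overflow) * 100
= (1 - 0.025) * 100
= 0.975 * 100
= 97.5%

97.5%


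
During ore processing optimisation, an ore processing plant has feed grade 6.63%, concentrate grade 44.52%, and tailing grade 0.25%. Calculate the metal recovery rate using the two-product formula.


96.7727%

Using the two-product formula:
R = 100 * c * (f - t) / (f * (c - t))
Numerator = 100 * 44.52 * (6.63 - 0.25)
= 100 * 44.52 * 6.38
= 28403.76
Denominator = 6.63 * (44.52 - 0.25)
= 6.63 * 44.27
= 293.5101
R = 28403.76 / 293.5101
= 96.7727%


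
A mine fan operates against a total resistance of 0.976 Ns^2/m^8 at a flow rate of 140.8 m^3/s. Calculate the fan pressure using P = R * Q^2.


19348.8486 Pa

Compute Q^2:
Q^2 = 140.8^2 = 19824.64
Compute pressure:
P = R * Q^2 = 0.976 * 19824.64
= 19348.8486 Pa


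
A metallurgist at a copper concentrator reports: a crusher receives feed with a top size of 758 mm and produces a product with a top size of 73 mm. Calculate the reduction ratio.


Reduction ratio = feed size / product size
= 758 / 73
= 10.3836

10.3836


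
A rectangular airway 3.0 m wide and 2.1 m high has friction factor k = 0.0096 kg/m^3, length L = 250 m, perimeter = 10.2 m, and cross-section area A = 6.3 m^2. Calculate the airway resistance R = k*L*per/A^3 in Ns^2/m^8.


0.0979 Ns^2/m^8

Compute the numerator:
k * L * per = 0.0096 * 250 * 10.2
= 24.48
Compute the denominator:
A^3 = 6.3^3 = 250.047
Resistance:
R = 24.48 / 250.047
= 0.0979 Ns^2/m^8


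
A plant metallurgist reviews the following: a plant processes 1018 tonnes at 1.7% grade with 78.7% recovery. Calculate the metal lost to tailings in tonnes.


Total metal in feed:
= 1018 * 1.7 / 100 = 17.306 tonnes
Metal recovered:
= 17.306 * 78.7 / 100 = 13.619822 tonnes
Metal lost to tailings:
= 17.306 - 13.619822
= 3.6862 tonnes

3.6862 tonnes


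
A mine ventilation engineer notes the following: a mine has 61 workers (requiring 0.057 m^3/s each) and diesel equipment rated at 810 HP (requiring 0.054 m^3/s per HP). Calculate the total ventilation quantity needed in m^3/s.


Airflow for workers:
Q_people = 61 * 0.057 = 3.477 m^3/s
Airflow for diesel equipment:
Q_diesel = 810 * 0.054 = 43.74 m^3/s
Total ventilation:
Q_total = 3.477 + 43.74
= 47.217 m^3/s

47.217 m^3/s


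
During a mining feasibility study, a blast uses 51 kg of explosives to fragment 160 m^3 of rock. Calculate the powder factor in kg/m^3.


0.3188 kg/m^3

Powder factor = explosive mass / rock volume
= 51 / 160
= 0.3188 kg/m^3


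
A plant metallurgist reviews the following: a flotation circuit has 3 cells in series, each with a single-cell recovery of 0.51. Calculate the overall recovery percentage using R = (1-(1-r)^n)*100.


Complement of single-cell recovery:
1 - r = 1 - 0.51 = 0.49
Raise to power n:
(1 - r)^3 = 0.49^3 = 0.117649
Overall recovery:
R = (1 - 0.117649) * 100
= 88.2351%

88.2351%


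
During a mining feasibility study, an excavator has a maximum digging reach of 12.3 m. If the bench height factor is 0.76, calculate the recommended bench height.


Bench height = reach * factor
= 12.3 * 0.76
= 9.348 m

9.348 m


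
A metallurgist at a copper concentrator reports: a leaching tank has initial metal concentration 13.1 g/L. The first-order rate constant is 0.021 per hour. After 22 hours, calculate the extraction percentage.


36.9978%

Compute the exponent:
-k * t = -0.021 * 22 = -0.462
Remaining concentration:
C = 13.1 * exp(-0.462)
= 13.1 * 0.6300223399
= 8.253292653 g/L
Extracted = 13.1 - 8.253292653 = 4.846707347 g/L
Extraction % = 4.846707347 / 13.1 * 100
= 36.9978%


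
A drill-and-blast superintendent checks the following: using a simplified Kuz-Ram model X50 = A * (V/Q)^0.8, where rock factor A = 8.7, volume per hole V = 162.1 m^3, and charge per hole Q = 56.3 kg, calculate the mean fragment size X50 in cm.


Compute V/Q:
V/Q = 162.1 / 56.3 = 2.879218472
Raise to the power 0.8:
(V/Q)^0.8 = 2.879218472^0.8 = 2.330342179
Multiply by A:
X50 = 8.7 * 2.330342179
= 20.274 cm

20.274 cm


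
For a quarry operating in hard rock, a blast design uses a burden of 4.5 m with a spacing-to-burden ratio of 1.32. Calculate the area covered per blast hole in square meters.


26.73 m^2

First, find the spacing:
Spacing = burden * ratio = 4.5 * 1.32
= 5.94 m
Then, calculate the area:
Area = burden * spacing = 4.5 * 5.94
= 26.73 m^2


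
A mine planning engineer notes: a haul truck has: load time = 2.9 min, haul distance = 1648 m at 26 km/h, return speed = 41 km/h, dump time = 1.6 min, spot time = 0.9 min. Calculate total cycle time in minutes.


11.6148 min

Convert haul speed to m/min: 26 * 1000/60 = 433.3333333 m/min
Haul time = 1648 / 433.3333333 = 3.803076923 min
Convert return speed to m/min: 41 * 1000/60 = 683.3333333 m/min
Return time = 1648 / 683.3333333 = 2.411707317 min
Total cycle time:
= 2.9 + 3.803076923 + 1.6 + 2.411707317 + 0.9
= 11.6148 min


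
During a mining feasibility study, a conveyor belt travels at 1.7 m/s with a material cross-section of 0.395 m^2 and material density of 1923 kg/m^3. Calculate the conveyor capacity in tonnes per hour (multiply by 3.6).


4648.6602 t/h

Volumetric flow = speed * area
= 1.7 * 0.395 = 0.6715 m^3/s
Mass flow = volumetric * density
= 0.6715 * 1923 = 1291.2945 kg/s
Convert to t/h: multiply by 3.6
Capacity = 1291.2945 * 3.6
= 4648.6602 t/h


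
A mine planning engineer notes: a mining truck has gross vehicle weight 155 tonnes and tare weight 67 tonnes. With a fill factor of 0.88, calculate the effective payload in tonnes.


Maximum payload = gross - tare
= 155 - 67 = 88 tonnes
Effective payload = max payload * fill factor
= 88 * 0.88
= 77.44 tonnes

77.44 tonnes


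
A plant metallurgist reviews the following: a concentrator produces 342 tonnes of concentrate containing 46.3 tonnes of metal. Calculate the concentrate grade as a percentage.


Grade = (metal in concentrate / concentrate mass) * 100
= (46.3 / 342) * 100
= 0.135380117 * 100
= 13.538%

13.538%


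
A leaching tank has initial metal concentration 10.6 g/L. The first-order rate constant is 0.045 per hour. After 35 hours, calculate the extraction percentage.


Compute the exponent:
-k * t = -0.045 * 35 = -1.575
Remaining concentration:
C = 10.6 * exp(-1.575)
= 10.6 * 0.2070075527
= 2.194280058 g/L
Extracted = 10.6 - 2.194280058 = 8.405719942 g/L
Extraction % = 8.405719942 / 10.6 * 100
= 79.2992%

79.2992%


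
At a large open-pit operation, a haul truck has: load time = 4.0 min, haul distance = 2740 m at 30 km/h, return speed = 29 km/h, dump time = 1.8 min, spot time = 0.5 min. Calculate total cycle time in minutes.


17.449 min

Convert haul speed to m/min: 30 * 1000/60 = 500 m/min
Haul time = 2740 / 500 = 5.48 min
Convert return speed to m/min: 29 * 1000/60 = 483.3333333 m/min
Return time = 2740 / 483.3333333 = 5.668965517 min
Total cycle time:
= 4.0 + 5.48 + 1.8 + 5.668965517 + 0.5
= 17.449 min


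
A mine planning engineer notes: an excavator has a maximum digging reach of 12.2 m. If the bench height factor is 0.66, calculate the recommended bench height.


8.052 m

Bench height = reach * factor
= 12.2 * 0.66
= 8.052 m


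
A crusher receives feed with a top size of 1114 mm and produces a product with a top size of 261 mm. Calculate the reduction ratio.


Reduction ratio = feed size / product size
= 1114 / 261
= 4.2682

4.2682


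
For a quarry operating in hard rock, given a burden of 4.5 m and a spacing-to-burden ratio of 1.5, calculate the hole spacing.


Spacing = burden * ratio
= 4.5 * 1.5
= 6.75 m

6.75 m


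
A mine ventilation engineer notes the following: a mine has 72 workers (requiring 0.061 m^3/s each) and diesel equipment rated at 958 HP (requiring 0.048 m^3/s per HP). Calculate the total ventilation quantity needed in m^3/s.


Airflow for workers:
Q_people = 72 * 0.061 = 4.392 m^3/s
Airflow for diesel equipment:
Q_diesel = 958 * 0.048 = 45.984 m^3/s
Total ventilation:
Q_total = 4.392 + 45.984
= 50.376 m^3/s

50.376 m^3/s


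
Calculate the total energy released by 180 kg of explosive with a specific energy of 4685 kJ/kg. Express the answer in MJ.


Energy = mass * specific_energy / 1000
= 180 * 4685 / 1000
= 843300 / 1000
= 843.3 MJ

843.3 MJ


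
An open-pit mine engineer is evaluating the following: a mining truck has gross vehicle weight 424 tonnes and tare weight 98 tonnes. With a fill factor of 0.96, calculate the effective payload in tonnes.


312.96 tonnes

Maximum payload = gross - tare
= 424 - 98 = 326 tonnes
Effective payload = max payload * fill factor
= 326 * 0.96
= 312.96 tonnes


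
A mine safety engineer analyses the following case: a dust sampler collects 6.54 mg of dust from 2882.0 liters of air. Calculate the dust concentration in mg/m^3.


2.2693 mg/m^3

Convert liters to m^3: 1 m^3 = 1000 L
Concentration = mass / volume * 1000
= 6.54 / 2882.0 * 1000
= 0.00226925746 * 1000
= 2.2693 mg/m^3


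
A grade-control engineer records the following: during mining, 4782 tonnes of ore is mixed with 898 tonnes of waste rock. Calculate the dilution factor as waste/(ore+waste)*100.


Total material = ore + waste
= 4782 + 898 = 5680 tonnes
Dilution = waste / total * 100
= 898 / 5680 * 100
= 0.1580985915 * 100
= 15.8099%

15.8099%


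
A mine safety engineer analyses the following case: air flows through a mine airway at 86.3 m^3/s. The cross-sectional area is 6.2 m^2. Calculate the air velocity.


13.9194 m/s

Velocity = flow rate / cross-sectional area
= 86.3 / 6.2
= 13.9194 m/s


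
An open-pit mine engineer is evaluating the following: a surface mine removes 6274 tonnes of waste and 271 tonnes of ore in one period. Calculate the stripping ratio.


Stripping ratio = waste tonnage / ore tonnage
= 6274 / 271
= 23.1513

23.1513


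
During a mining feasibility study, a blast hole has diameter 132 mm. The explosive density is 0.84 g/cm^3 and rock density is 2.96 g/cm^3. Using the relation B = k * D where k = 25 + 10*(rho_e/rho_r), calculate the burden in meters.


3.6746 m

First, compute k:
rho_e / rho_r = 0.84 / 2.96 = 0.2837837838
k = 25 + 10 * 0.2837837838 = 27.83783784
Then, compute burden:
B = k * D / 1000 = 27.83783784 * 132 / 1000
= 3674.594595 / 1000
= 3.6746 m


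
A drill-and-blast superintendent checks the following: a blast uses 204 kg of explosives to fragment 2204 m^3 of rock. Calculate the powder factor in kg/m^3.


Powder factor = explosive mass / rock volume
= 204 / 2204
= 0.0926 kg/m^3

0.0926 kg/m^3
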